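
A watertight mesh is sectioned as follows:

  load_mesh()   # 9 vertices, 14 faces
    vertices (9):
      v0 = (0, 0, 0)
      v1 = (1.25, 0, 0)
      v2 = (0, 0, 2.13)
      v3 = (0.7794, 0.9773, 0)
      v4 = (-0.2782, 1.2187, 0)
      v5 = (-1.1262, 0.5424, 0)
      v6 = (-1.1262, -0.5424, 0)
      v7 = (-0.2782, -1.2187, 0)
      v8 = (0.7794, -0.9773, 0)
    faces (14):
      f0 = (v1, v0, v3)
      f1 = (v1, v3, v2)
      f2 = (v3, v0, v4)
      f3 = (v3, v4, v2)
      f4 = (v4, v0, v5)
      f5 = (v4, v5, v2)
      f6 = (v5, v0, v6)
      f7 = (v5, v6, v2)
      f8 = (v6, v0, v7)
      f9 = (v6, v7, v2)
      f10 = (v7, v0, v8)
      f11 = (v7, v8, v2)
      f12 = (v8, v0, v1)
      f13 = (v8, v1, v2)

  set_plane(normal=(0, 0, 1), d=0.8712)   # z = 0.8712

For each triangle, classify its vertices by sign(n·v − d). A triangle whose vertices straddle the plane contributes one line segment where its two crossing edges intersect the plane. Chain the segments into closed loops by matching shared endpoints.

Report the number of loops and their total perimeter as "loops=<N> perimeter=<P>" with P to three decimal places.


Straddling triangles (7 of 14):
  (v1,v3,v2) [--+] → (0.460614, 0.577571, 0.8712)–(0.738732, 0, 0.8712)  len=0.6410
  (v3,v4,v2) [--+] → (-0.164412, 0.720235, 0.8712)–(0.460614, 0.577571, 0.8712)  len=0.6411
  (v4,v5,v2) [--+] → (-0.665568, 0.320551, 0.8712)–(-0.164412, 0.720235, 0.8712)  len=0.6410
  (v5,v6,v2) [--+] → (-0.665568, -0.320551, 0.8712)–(-0.665568, 0.320551, 0.8712)  len=0.6411
  (v6,v7,v2) [--+] → (-0.164412, -0.720235, 0.8712)–(-0.665568, -0.320551, 0.8712)  len=0.6410
  (v7,v8,v2) [--+] → (0.460614, -0.577571, 0.8712)–(-0.164412, -0.720235, 0.8712)  len=0.6411
  (v8,v1,v2) [--+] → (0.738732, 0, 0.8712)–(0.460614, -0.577571, 0.8712)  len=0.6410

Chained into 1 loop(s):
  loop 1: 7 segments, perimeter = 4.4874
Total perimeter = 4.487

loops=1 perimeter=4.487


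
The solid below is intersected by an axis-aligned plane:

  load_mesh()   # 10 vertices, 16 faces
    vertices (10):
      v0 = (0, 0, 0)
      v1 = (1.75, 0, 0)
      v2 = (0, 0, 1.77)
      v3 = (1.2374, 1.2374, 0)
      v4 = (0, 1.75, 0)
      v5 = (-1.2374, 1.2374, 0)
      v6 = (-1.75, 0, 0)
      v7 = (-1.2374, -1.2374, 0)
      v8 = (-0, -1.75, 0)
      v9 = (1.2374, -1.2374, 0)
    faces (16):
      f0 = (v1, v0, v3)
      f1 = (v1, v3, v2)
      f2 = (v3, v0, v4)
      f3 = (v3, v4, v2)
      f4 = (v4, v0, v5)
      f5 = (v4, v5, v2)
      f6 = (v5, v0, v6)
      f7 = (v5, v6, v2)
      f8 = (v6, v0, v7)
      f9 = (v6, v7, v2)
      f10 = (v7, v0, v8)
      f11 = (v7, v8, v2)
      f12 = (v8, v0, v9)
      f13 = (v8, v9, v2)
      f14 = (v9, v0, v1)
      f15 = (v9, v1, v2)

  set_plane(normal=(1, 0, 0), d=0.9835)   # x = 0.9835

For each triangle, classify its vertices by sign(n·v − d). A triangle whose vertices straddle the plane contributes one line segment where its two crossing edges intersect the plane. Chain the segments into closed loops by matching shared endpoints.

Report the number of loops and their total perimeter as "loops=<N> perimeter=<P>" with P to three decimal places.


loops=1 perimeter=5.839

Straddling triangles (8 of 16):
  (v1,v0,v3) [+-+] → (0.9835, 0, 0)–(0.9835, 0.9835, 0)  len=0.9835
  (v1,v3,v2) [++-] → (0.9835, 0.9835, 0.363183)–(0.9835, 0, 0.77526)  len=1.0663
  (v3,v0,v4) [+--] → (0.9835, 0.9835, 0)–(0.9835, 1.34258, 0)  len=0.3591
  (v3,v4,v2) [+--] → (0.9835, 1.34258, 0)–(0.9835, 0.9835, 0.363183)  len=0.5107
  (v8,v0,v9) [--+] → (0.9835, -0.9835, 0)–(0.9835, -1.34258, 0)  len=0.3591
  (v8,v9,v2) [-+-] → (0.9835, -1.34258, 0)–(0.9835, -0.9835, 0.363183)  len=0.5107
  (v9,v0,v1) [+-+] → (0.9835, -0.9835, 0)–(0.9835, 0, 0)  len=0.9835
  (v9,v1,v2) [++-] → (0.9835, 0, 0.77526)–(0.9835, -0.9835, 0.363183)  len=1.0663

Chained into 1 loop(s):
  loop 1: 8 segments, perimeter = 5.8393
Total perimeter = 5.839


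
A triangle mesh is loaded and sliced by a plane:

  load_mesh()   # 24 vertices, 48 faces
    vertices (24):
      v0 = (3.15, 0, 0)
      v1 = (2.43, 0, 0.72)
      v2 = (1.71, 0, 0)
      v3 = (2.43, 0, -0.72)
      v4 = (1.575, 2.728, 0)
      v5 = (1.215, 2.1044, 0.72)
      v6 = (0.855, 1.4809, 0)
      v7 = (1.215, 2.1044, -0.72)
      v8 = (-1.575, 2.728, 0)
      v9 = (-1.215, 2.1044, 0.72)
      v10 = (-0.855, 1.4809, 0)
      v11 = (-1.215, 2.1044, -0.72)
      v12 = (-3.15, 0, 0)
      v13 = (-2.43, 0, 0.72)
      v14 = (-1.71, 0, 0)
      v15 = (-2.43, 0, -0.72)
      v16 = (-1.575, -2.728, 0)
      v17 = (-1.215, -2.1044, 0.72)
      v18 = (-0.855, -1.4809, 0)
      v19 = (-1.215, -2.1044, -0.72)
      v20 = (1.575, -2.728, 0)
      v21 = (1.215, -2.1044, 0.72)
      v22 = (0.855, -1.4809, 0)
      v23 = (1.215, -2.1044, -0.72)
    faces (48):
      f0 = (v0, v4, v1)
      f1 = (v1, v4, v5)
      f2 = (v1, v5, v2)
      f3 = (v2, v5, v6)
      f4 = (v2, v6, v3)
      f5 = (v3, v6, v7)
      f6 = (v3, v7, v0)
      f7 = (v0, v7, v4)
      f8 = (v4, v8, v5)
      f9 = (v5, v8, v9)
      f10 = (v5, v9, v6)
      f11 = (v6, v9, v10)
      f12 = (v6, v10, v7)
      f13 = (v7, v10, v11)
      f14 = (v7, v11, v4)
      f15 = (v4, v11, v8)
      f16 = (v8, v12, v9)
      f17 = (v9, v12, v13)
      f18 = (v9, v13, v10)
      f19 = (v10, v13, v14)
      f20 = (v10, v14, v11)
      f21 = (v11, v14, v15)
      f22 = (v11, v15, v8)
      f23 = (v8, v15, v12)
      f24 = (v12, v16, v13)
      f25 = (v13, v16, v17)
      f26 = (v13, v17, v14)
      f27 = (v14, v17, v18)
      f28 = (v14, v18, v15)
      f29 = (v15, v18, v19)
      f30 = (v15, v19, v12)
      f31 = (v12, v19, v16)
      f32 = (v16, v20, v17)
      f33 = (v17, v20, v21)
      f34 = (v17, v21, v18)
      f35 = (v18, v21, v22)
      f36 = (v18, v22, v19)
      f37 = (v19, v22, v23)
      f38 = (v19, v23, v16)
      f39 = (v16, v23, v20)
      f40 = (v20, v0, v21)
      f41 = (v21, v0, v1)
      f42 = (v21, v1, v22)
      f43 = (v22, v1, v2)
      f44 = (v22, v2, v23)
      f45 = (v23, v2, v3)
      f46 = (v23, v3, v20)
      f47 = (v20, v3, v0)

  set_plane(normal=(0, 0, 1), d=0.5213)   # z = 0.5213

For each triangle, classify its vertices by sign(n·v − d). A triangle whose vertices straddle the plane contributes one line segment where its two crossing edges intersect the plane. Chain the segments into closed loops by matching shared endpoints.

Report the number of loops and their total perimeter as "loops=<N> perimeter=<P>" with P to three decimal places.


Straddling triangles (24 of 48):
  (v0,v4,v1) [--+] → (2.19404, 0.752852, 0.5213)–(2.6287, 0, 0.5213)  len=0.8693
  (v1,v4,v5) [+-+] → (2.19404, 0.752852, 0.5213)–(1.31435, 2.2765, 0.5213)  len=1.7594
  (v1,v5,v2) [++-] → (1.35161, 1.52364, 0.5213)–(2.2313, 0, 0.5213)  len=1.7594
  (v2,v5,v6) [-+-] → (1.35161, 1.52364, 0.5213)–(1.11565, 1.93233, 0.5213)  len=0.4719
  (v4,v8,v5) [--+] → (0.445038, 2.2765, 0.5213)–(1.31435, 2.2765, 0.5213)  len=0.8693
  (v5,v8,v9) [+-+] → (0.445038, 2.2765, 0.5213)–(-1.31435, 2.2765, 0.5213)  len=1.7594
  (v5,v9,v6) [++-] → (-0.643737, 1.93233, 0.5213)–(1.11565, 1.93233, 0.5213)  len=1.7594
  (v6,v9,v10) [-+-] → (-0.643738, 1.93233, 0.5213)–(-1.11565, 1.93233, 0.5213)  len=0.4719
  (v8,v12,v9) [--+] → (-1.74901, 1.52364, 0.5213)–(-1.31435, 2.2765, 0.5213)  len=0.8693
  (v9,v12,v13) [+-+] → (-1.74901, 1.52364, 0.5213)–(-2.6287, 0, 0.5213)  len=1.7594
  (v9,v13,v10) [++-] → (-1.99534, 0.408687, 0.5213)–(-1.11565, 1.93233, 0.5213)  len=1.7594
  (v10,v13,v14) [-+-] → (-1.99534, 0.408687, 0.5213)–(-2.2313, 0, 0.5213)  len=0.4719
  (v12,v16,v13) [--+] → (-2.19404, -0.752852, 0.5213)–(-2.6287, 0, 0.5213)  len=0.8693
  (v13,v16,v17) [+-+] → (-2.19404, -0.752852, 0.5213)–(-1.31435, -2.2765, 0.5213)  len=1.7594
  (v13,v17,v14) [++-] → (-1.35161, -1.52364, 0.5213)–(-2.2313, 0, 0.5213)  len=1.7594
  (v14,v17,v18) [-+-] → (-1.35161, -1.52364, 0.5213)–(-1.11565, -1.93233, 0.5213)  len=0.4719
  (v16,v20,v17) [--+] → (-0.445038, -2.2765, 0.5213)–(-1.31435, -2.2765, 0.5213)  len=0.8693
  (v17,v20,v21) [+-+] → (-0.445038, -2.2765, 0.5213)–(1.31435, -2.2765, 0.5213)  len=1.7594
  (v17,v21,v18) [++-] → (0.643737, -1.93233, 0.5213)–(-1.11565, -1.93233, 0.5213)  len=1.7594
  (v18,v21,v22) [-+-] → (0.643738, -1.93233, 0.5213)–(1.11565, -1.93233, 0.5213)  len=0.4719
  (v20,v0,v21) [--+] → (1.74901, -1.52364, 0.5213)–(1.31435, -2.2765, 0.5213)  len=0.8693
  (v21,v0,v1) [+-+] → (1.74901, -1.52364, 0.5213)–(2.6287, 0, 0.5213)  len=1.7594
  (v21,v1,v22) [++-] → (1.99534, -0.408687, 0.5213)–(1.11565, -1.93233, 0.5213)  len=1.7594
  (v22,v1,v2) [-+-] → (1.99534, -0.408687, 0.5213)–(2.2313, 0, 0.5213)  len=0.4719

Chained into 2 loop(s):
  loop 1: 12 segments, perimeter = 15.7721
  loop 2: 12 segments, perimeter = 13.3877
Total perimeter = 29.160

loops=2 perimeter=29.160


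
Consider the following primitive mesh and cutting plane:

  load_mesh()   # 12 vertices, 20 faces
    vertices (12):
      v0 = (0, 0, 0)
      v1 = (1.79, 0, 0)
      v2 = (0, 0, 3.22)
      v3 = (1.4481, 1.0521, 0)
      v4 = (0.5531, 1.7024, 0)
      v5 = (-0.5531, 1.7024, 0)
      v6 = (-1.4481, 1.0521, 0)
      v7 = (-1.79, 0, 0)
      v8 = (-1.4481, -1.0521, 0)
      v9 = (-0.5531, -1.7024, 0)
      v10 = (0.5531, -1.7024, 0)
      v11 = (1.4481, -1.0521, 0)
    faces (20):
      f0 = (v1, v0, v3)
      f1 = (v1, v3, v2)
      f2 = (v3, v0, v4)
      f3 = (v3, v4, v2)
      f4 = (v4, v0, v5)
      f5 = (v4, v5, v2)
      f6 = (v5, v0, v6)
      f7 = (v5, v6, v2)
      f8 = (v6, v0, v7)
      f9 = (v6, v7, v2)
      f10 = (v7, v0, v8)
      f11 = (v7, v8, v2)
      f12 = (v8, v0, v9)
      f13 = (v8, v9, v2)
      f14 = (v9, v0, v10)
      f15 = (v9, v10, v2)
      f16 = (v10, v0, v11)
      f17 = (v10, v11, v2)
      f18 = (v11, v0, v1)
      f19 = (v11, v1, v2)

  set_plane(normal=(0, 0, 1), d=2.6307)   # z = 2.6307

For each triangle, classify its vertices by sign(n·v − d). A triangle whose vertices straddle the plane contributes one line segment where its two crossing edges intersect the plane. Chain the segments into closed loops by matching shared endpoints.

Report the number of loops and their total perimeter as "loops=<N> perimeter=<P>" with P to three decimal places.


Straddling triangles (10 of 20):
  (v1,v3,v2) [--+] → (0.26502, 0.192547, 2.6307)–(0.327592, 0, 2.6307)  len=0.2025
  (v3,v4,v2) [--+] → (0.101224, 0.31156, 2.6307)–(0.26502, 0.192547, 2.6307)  len=0.2025
  (v4,v5,v2) [--+] → (-0.101224, 0.31156, 2.6307)–(0.101224, 0.31156, 2.6307)  len=0.2024
  (v5,v6,v2) [--+] → (-0.26502, 0.192547, 2.6307)–(-0.101224, 0.31156, 2.6307)  len=0.2025
  (v6,v7,v2) [--+] → (-0.327592, 0, 2.6307)–(-0.26502, 0.192547, 2.6307)  len=0.2025
  (v7,v8,v2) [--+] → (-0.26502, -0.192547, 2.6307)–(-0.327592, 0, 2.6307)  len=0.2025
  (v8,v9,v2) [--+] → (-0.101224, -0.31156, 2.6307)–(-0.26502, -0.192547, 2.6307)  len=0.2025
  (v9,v10,v2) [--+] → (0.101224, -0.31156, 2.6307)–(-0.101224, -0.31156, 2.6307)  len=0.2024
  (v10,v11,v2) [--+] → (0.26502, -0.192547, 2.6307)–(0.101224, -0.31156, 2.6307)  len=0.2025
  (v11,v1,v2) [--+] → (0.327592, 0, 2.6307)–(0.26502, -0.192547, 2.6307)  len=0.2025

Chained into 1 loop(s):
  loop 1: 10 segments, perimeter = 2.0246
Total perimeter = 2.025

loops=1 perimeter=2.025


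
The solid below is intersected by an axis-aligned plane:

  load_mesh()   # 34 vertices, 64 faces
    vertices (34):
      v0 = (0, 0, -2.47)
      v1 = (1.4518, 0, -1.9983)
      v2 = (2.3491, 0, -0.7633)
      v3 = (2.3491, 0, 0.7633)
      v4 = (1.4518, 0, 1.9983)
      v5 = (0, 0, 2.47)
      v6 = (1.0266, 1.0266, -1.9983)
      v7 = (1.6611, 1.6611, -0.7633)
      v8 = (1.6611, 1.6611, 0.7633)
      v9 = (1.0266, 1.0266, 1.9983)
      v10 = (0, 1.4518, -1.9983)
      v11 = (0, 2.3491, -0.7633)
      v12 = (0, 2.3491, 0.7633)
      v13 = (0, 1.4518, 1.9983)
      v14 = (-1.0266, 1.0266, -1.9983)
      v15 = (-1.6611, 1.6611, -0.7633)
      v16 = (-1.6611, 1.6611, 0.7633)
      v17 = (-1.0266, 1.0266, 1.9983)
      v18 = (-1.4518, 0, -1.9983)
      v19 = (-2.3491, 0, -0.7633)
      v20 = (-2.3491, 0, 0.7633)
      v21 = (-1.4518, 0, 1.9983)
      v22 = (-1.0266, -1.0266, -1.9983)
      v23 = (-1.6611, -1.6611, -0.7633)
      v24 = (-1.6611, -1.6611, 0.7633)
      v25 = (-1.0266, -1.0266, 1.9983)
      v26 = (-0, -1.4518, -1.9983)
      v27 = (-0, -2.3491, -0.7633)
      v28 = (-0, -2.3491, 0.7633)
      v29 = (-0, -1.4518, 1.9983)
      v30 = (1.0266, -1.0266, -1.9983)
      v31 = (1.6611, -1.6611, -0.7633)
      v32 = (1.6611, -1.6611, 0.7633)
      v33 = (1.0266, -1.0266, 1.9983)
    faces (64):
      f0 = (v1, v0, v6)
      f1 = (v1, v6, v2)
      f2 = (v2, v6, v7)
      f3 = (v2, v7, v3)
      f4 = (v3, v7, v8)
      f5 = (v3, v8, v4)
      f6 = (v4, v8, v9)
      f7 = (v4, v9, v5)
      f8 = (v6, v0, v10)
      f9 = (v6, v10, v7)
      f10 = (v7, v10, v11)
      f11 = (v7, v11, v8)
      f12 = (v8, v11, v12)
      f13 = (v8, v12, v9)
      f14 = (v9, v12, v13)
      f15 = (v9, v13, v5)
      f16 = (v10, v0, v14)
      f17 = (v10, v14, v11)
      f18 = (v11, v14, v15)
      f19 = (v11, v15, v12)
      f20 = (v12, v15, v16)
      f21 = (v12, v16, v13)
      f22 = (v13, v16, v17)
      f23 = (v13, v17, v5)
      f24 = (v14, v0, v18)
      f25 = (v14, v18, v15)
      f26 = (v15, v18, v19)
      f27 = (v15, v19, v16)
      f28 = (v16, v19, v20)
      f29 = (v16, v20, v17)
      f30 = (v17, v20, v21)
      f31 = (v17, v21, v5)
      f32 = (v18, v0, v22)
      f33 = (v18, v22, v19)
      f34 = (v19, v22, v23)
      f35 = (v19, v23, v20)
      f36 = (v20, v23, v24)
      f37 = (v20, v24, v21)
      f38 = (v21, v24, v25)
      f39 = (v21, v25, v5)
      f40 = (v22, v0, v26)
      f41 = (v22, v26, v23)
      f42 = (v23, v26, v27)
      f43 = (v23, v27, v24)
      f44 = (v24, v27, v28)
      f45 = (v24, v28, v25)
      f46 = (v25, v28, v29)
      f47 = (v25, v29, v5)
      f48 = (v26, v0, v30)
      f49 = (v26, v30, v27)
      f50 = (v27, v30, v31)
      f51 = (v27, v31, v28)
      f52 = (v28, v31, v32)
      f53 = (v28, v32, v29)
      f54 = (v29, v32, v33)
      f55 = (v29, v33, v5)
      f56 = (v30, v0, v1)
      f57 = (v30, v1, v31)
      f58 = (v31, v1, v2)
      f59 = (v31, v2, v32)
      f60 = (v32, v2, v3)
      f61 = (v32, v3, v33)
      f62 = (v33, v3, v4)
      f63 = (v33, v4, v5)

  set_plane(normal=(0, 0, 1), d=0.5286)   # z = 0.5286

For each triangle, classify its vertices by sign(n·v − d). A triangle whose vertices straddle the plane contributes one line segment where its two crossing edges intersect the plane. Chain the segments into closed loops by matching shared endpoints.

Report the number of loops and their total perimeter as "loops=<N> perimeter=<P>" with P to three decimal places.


loops=1 perimeter=14.384

Straddling triangles (16 of 64):
  (v2,v7,v3) [--+] → (2.24333, 0.255378, 0.5286)–(2.3491, 0, 0.5286)  len=0.2764
  (v3,v7,v8) [+-+] → (2.24333, 0.255378, 0.5286)–(1.6611, 1.6611, 0.5286)  len=1.5215
  (v7,v11,v8) [--+] → (1.40572, 1.76687, 0.5286)–(1.6611, 1.6611, 0.5286)  len=0.2764
  (v8,v11,v12) [+-+] → (1.40572, 1.76687, 0.5286)–(0, 2.3491, 0.5286)  len=1.5215
  (v11,v15,v12) [--+] → (-0.255378, 2.24333, 0.5286)–(0, 2.3491, 0.5286)  len=0.2764
  (v12,v15,v16) [+-+] → (-0.255378, 2.24333, 0.5286)–(-1.6611, 1.6611, 0.5286)  len=1.5215
  (v15,v19,v16) [--+] → (-1.76687, 1.40572, 0.5286)–(-1.6611, 1.6611, 0.5286)  len=0.2764
  (v16,v19,v20) [+-+] → (-1.76687, 1.40572, 0.5286)–(-2.3491, 0, 0.5286)  len=1.5215
  (v19,v23,v20) [--+] → (-2.24333, -0.255378, 0.5286)–(-2.3491, 0, 0.5286)  len=0.2764
  (v20,v23,v24) [+-+] → (-2.24333, -0.255378, 0.5286)–(-1.6611, -1.6611, 0.5286)  len=1.5215
  (v23,v27,v24) [--+] → (-1.40572, -1.76687, 0.5286)–(-1.6611, -1.6611, 0.5286)  len=0.2764
  (v24,v27,v28) [+-+] → (-1.40572, -1.76687, 0.5286)–(0, -2.3491, 0.5286)  len=1.5215
  (v27,v31,v28) [--+] → (0.255378, -2.24333, 0.5286)–(0, -2.3491, 0.5286)  len=0.2764
  (v28,v31,v32) [+-+] → (0.255378, -2.24333, 0.5286)–(1.6611, -1.6611, 0.5286)  len=1.5215
  (v31,v2,v32) [--+] → (1.76687, -1.40572, 0.5286)–(1.6611, -1.6611, 0.5286)  len=0.2764
  (v32,v2,v3) [+-+] → (1.76687, -1.40572, 0.5286)–(2.3491, 0, 0.5286)  len=1.5215

Chained into 1 loop(s):
  loop 1: 16 segments, perimeter = 14.3835
Total perimeter = 14.384


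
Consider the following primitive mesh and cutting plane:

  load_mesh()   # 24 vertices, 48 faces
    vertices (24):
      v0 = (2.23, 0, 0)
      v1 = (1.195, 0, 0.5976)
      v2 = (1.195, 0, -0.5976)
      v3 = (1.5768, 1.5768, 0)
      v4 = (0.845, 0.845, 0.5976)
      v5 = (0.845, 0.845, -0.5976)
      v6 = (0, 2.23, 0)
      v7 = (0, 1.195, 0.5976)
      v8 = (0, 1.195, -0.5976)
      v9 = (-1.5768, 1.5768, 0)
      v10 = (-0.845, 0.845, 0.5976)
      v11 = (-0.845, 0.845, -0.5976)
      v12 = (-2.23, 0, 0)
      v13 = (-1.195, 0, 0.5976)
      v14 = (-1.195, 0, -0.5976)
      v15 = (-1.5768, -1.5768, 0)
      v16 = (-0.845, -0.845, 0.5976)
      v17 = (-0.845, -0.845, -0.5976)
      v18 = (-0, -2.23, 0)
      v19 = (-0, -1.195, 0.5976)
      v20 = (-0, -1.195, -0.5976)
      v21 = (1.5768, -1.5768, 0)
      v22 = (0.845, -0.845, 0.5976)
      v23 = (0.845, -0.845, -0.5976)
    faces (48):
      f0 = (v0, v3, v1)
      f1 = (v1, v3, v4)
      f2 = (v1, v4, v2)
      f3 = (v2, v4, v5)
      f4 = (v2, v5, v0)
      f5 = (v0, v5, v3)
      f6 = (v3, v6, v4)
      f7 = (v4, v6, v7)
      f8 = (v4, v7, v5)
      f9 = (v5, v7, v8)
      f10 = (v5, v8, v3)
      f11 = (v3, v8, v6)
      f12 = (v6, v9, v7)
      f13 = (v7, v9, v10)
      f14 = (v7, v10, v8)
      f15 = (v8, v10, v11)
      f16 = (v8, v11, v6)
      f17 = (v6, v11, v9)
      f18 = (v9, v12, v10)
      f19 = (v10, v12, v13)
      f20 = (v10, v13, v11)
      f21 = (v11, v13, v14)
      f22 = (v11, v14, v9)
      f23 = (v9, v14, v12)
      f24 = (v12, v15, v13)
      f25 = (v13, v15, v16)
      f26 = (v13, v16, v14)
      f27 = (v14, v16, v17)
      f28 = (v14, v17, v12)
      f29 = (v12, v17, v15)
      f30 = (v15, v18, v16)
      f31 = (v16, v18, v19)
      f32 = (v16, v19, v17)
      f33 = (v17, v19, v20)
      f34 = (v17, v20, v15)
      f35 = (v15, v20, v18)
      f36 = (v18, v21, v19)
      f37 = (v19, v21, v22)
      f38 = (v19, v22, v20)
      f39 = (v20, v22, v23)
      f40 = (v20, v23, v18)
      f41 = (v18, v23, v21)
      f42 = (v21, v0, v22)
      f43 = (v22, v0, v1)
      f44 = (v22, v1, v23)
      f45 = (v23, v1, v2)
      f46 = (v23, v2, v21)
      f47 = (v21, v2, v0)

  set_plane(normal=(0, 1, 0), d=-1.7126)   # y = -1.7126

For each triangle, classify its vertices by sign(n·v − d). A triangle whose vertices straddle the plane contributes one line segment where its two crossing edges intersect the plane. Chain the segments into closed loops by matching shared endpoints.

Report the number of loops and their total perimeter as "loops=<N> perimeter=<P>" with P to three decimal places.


loops=1 perimeter=5.137

Straddling triangles (6 of 48):
  (v15,v18,v16) [+-+] → (-1.24898, -1.7126, 0)–(-0.31567, -1.7126, 0.223248)  len=0.9596
  (v16,v18,v19) [+-+] → (-0.31567, -1.7126, 0.223248)–(0, -1.7126, 0.298742)  len=0.3246
  (v15,v20,v18) [++-] → (0, -1.7126, -0.298742)–(-1.24898, -1.7126, 0)  len=1.2842
  (v18,v21,v19) [-++] → (1.24898, -1.7126, 0)–(0, -1.7126, 0.298742)  len=1.2842
  (v20,v23,v18) [++-] → (0.31567, -1.7126, -0.223248)–(0, -1.7126, -0.298742)  len=0.3246
  (v18,v23,v21) [-++] → (0.31567, -1.7126, -0.223248)–(1.24898, -1.7126, 0)  len=0.9596

Chained into 1 loop(s):
  loop 1: 6 segments, perimeter = 5.1369
Total perimeter = 5.137


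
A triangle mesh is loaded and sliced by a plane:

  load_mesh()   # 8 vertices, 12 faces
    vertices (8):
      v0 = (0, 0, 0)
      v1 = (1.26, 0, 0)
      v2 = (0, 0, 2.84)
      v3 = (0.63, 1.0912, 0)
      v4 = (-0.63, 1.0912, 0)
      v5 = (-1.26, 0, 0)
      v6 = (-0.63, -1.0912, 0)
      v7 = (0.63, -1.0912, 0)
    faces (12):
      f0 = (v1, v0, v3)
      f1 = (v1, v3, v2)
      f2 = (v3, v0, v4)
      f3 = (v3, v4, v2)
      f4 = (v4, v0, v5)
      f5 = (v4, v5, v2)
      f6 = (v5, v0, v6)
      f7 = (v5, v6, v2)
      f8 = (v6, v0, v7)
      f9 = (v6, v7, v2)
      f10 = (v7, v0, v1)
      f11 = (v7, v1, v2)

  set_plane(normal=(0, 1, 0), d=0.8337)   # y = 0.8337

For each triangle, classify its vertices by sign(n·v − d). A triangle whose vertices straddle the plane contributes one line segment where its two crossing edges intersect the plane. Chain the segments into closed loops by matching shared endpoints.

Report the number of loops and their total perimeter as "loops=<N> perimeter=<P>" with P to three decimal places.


loops=1 perimeter=3.986

Straddling triangles (6 of 12):
  (v1,v0,v3) [--+] → (0.481333, 0.8337, 0)–(0.778667, 0.8337, 0)  len=0.2973
  (v1,v3,v2) [-+-] → (0.778667, 0.8337, 0)–(0.481333, 0.8337, 0.67018)  len=0.7332
  (v3,v0,v4) [+-+] → (0.481333, 0.8337, 0)–(-0.481333, 0.8337, 0)  len=0.9627
  (v3,v4,v2) [++-] → (-0.481333, 0.8337, 0.67018)–(0.481333, 0.8337, 0.67018)  len=0.9627
  (v4,v0,v5) [+--] → (-0.481333, 0.8337, 0)–(-0.778667, 0.8337, 0)  len=0.2973
  (v4,v5,v2) [+--] → (-0.778667, 0.8337, 0)–(-0.481333, 0.8337, 0.67018)  len=0.7332

Chained into 1 loop(s):
  loop 1: 6 segments, perimeter = 3.9864
Total perimeter = 3.986


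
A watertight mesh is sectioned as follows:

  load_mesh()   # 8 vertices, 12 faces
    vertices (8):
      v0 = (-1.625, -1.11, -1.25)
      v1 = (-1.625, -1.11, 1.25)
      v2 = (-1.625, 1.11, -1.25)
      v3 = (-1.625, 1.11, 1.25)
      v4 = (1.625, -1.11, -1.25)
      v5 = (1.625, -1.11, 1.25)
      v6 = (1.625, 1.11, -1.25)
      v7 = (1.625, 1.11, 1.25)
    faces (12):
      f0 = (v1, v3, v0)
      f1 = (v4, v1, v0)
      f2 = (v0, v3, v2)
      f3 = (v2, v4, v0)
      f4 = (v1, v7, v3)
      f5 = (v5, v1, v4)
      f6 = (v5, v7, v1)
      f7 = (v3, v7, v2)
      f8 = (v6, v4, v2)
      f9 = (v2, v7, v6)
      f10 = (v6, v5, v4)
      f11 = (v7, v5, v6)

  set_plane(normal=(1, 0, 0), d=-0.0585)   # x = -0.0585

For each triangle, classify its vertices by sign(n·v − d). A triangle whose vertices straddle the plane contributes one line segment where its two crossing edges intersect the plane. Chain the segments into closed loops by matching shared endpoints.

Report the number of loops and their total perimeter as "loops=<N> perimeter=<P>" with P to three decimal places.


loops=1 perimeter=9.440

Straddling triangles (8 of 12):
  (v4,v1,v0) [+--] → (-0.0585, -1.11, 0.045)–(-0.0585, -1.11, -1.25)  len=1.2950
  (v2,v4,v0) [-+-] → (-0.0585, 0.03996, -1.25)–(-0.0585, -1.11, -1.25)  len=1.1500
  (v1,v7,v3) [-+-] → (-0.0585, -0.03996, 1.25)–(-0.0585, 1.11, 1.25)  len=1.1500
  (v5,v1,v4) [+-+] → (-0.0585, -1.11, 1.25)–(-0.0585, -1.11, 0.045)  len=1.2050
  (v5,v7,v1) [++-] → (-0.0585, -0.03996, 1.25)–(-0.0585, -1.11, 1.25)  len=1.0700
  (v3,v7,v2) [-+-] → (-0.0585, 1.11, 1.25)–(-0.0585, 1.11, -0.045)  len=1.2950
  (v6,v4,v2) [++-] → (-0.0585, 0.03996, -1.25)–(-0.0585, 1.11, -1.25)  len=1.0700
  (v2,v7,v6) [-++] → (-0.0585, 1.11, -0.045)–(-0.0585, 1.11, -1.25)  len=1.2050

Chained into 1 loop(s):
  loop 1: 8 segments, perimeter = 9.4400
Total perimeter = 9.440


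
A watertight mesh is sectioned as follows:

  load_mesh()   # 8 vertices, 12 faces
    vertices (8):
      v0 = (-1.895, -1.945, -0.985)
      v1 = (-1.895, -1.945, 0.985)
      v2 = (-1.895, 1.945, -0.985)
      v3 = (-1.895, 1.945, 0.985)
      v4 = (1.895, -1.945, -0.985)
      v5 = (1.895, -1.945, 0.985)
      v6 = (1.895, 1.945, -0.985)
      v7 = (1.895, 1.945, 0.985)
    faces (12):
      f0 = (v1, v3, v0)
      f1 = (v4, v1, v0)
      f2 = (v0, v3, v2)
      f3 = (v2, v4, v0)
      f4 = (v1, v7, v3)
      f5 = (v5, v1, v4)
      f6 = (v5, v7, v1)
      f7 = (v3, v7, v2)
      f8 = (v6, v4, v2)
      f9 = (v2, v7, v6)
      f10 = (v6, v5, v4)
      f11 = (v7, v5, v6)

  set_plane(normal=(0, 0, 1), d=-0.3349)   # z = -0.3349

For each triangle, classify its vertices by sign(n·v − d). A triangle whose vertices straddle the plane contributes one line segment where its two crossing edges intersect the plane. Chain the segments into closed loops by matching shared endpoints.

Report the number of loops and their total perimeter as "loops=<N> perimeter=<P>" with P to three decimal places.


Straddling triangles (8 of 12):
  (v1,v3,v0) [++-] → (-1.895, -0.6613, -0.3349)–(-1.895, -1.945, -0.3349)  len=1.2837
  (v4,v1,v0) [-+-] → (0.6443, -1.945, -0.3349)–(-1.895, -1.945, -0.3349)  len=2.5393
  (v0,v3,v2) [-+-] → (-1.895, -0.6613, -0.3349)–(-1.895, 1.945, -0.3349)  len=2.6063
  (v5,v1,v4) [++-] → (0.6443, -1.945, -0.3349)–(1.895, -1.945, -0.3349)  len=1.2507
  (v3,v7,v2) [++-] → (-0.6443, 1.945, -0.3349)–(-1.895, 1.945, -0.3349)  len=1.2507
  (v2,v7,v6) [-+-] → (-0.6443, 1.945, -0.3349)–(1.895, 1.945, -0.3349)  len=2.5393
  (v6,v5,v4) [-+-] → (1.895, 0.6613, -0.3349)–(1.895, -1.945, -0.3349)  len=2.6063
  (v7,v5,v6) [++-] → (1.895, 0.6613, -0.3349)–(1.895, 1.945, -0.3349)  len=1.2837

Chained into 1 loop(s):
  loop 1: 8 segments, perimeter = 15.3600
Total perimeter = 15.360

loops=1 perimeter=15.360


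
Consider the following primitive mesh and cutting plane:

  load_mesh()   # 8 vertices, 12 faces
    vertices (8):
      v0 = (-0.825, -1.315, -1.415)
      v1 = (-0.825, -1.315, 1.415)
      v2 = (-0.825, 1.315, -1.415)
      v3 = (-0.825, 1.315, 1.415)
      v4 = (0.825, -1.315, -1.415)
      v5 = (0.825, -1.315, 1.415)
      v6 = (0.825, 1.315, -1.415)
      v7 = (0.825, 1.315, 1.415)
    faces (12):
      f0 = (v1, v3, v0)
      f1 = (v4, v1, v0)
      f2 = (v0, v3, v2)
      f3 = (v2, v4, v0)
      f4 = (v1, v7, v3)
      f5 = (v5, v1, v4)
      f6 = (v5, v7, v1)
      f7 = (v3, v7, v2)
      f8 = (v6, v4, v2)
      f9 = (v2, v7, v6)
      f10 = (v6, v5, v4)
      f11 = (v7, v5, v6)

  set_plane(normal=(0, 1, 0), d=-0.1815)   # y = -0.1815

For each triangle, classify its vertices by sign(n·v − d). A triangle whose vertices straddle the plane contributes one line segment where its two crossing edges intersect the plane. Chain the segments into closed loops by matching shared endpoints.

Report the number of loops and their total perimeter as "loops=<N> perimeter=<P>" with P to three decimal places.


Straddling triangles (8 of 12):
  (v1,v3,v0) [-+-] → (-0.825, -0.1815, 1.415)–(-0.825, -0.1815, -0.195302)  len=1.6103
  (v0,v3,v2) [-++] → (-0.825, -0.1815, -0.195302)–(-0.825, -0.1815, -1.415)  len=1.2197
  (v2,v4,v0) [+--] → (0.113869, -0.1815, -1.415)–(-0.825, -0.1815, -1.415)  len=0.9389
  (v1,v7,v3) [-++] → (-0.113869, -0.1815, 1.415)–(-0.825, -0.1815, 1.415)  len=0.7111
  (v5,v7,v1) [-+-] → (0.825, -0.1815, 1.415)–(-0.113869, -0.1815, 1.415)  len=0.9389
  (v6,v4,v2) [+-+] → (0.825, -0.1815, -1.415)–(0.113869, -0.1815, -1.415)  len=0.7111
  (v6,v5,v4) [+--] → (0.825, -0.1815, 0.195302)–(0.825, -0.1815, -1.415)  len=1.6103
  (v7,v5,v6) [+-+] → (0.825, -0.1815, 1.415)–(0.825, -0.1815, 0.195302)  len=1.2197

Chained into 1 loop(s):
  loop 1: 8 segments, perimeter = 8.9600
Total perimeter = 8.960

loops=1 perimeter=8.960


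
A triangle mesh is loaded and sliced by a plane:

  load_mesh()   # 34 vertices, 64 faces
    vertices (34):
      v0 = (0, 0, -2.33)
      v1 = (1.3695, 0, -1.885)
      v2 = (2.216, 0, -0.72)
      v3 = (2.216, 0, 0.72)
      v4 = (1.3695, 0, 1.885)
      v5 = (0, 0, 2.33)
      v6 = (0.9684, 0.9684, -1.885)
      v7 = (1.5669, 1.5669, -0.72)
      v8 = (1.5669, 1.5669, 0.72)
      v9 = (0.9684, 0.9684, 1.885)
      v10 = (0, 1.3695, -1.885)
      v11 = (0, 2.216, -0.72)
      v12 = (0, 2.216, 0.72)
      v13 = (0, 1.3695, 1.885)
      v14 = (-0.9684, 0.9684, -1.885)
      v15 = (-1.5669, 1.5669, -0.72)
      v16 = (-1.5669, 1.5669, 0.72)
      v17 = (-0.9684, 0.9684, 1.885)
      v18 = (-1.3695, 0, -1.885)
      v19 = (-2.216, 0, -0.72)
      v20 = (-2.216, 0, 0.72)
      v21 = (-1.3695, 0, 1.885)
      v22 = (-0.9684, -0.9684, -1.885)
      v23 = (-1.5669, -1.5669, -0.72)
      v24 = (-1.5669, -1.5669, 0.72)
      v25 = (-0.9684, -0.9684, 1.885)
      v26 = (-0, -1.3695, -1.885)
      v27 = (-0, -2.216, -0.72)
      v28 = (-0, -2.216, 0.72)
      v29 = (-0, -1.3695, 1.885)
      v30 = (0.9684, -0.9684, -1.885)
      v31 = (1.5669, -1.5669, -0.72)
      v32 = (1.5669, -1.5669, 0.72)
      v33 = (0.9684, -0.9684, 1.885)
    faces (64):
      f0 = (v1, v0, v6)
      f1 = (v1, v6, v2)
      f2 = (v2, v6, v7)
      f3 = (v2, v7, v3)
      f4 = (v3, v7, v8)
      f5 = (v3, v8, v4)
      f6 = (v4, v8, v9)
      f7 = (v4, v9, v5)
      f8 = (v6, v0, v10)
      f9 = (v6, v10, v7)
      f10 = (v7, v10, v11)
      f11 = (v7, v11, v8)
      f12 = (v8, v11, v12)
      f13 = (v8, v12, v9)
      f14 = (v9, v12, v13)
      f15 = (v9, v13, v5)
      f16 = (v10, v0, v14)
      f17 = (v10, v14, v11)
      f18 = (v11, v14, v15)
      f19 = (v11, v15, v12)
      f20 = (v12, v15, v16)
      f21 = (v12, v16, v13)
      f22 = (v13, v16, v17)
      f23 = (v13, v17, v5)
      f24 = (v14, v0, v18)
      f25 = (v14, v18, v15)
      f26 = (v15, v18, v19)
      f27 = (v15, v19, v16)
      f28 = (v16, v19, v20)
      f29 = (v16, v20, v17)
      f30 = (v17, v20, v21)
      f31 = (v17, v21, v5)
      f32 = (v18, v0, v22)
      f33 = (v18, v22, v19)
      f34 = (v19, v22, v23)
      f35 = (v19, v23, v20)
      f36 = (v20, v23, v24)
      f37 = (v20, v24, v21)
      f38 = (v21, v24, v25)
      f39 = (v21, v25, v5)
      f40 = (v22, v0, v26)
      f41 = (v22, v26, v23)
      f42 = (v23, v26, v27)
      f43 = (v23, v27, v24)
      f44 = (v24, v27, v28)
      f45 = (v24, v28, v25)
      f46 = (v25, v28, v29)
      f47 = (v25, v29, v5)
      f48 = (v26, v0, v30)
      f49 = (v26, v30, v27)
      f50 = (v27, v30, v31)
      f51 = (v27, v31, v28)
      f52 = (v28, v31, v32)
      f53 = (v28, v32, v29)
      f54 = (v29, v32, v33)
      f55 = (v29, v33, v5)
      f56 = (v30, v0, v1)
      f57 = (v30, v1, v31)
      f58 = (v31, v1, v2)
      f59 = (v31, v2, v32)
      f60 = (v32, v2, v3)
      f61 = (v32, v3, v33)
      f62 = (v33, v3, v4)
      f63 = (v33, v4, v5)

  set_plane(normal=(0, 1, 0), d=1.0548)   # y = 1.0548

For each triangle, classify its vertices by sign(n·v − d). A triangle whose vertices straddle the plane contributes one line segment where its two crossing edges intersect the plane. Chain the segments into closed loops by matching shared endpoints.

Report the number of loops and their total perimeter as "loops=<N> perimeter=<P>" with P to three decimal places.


Straddling triangles (20 of 64):
  (v2,v6,v7) [--+] → (1.0548, 1.0548, -1.71682)–(1.77904, 1.0548, -0.72)  len=1.2321
  (v2,v7,v3) [-+-] → (1.77904, 1.0548, -0.72)–(1.77904, 1.0548, -0.249374)  len=0.4706
  (v3,v7,v8) [-++] → (1.77904, 1.0548, -0.249374)–(1.77904, 1.0548, 0.72)  len=0.9694
  (v3,v8,v4) [-+-] → (1.77904, 1.0548, 0.72)–(1.50239, 1.0548, 1.10075)  len=0.4706
  (v4,v8,v9) [-+-] → (1.50239, 1.0548, 1.10075)–(1.0548, 1.0548, 1.71682)  len=0.7615
  (v6,v0,v10) [--+] → (0, 1.0548, -1.98726)–(0.759799, 1.0548, -1.885)  len=0.7666
  (v6,v10,v7) [-++] → (0.759799, 1.0548, -1.885)–(1.0548, 1.0548, -1.71682)  len=0.3396
  (v8,v12,v9) [++-] → (0.901335, 1.0548, 1.80432)–(1.0548, 1.0548, 1.71682)  len=0.1767
  (v9,v12,v13) [-++] → (0.901335, 1.0548, 1.80432)–(0.759799, 1.0548, 1.885)  len=0.1629
  (v9,v13,v5) [-+-] → (0.759799, 1.0548, 1.885)–(0, 1.0548, 1.98726)  len=0.7666
  (v10,v0,v14) [+--] → (0, 1.0548, -1.98726)–(-0.759799, 1.0548, -1.885)  len=0.7666
  (v10,v14,v11) [+-+] → (-0.759799, 1.0548, -1.885)–(-0.901335, 1.0548, -1.80432)  len=0.1629
  (v11,v14,v15) [+-+] → (-0.901335, 1.0548, -1.80432)–(-1.0548, 1.0548, -1.71682)  len=0.1767
  (v13,v16,v17) [++-] → (-1.0548, 1.0548, 1.71682)–(-0.759799, 1.0548, 1.885)  len=0.3396
  (v13,v17,v5) [+--] → (-0.759799, 1.0548, 1.885)–(0, 1.0548, 1.98726)  len=0.7666
  (v14,v18,v15) [--+] → (-1.50239, 1.0548, -1.10075)–(-1.0548, 1.0548, -1.71682)  len=0.7615
  (v15,v18,v19) [+--] → (-1.50239, 1.0548, -1.10075)–(-1.77904, 1.0548, -0.72)  len=0.4706
  (v15,v19,v16) [+-+] → (-1.77904, 1.0548, -0.72)–(-1.77904, 1.0548, 0.249374)  len=0.9694
  (v16,v19,v20) [+--] → (-1.77904, 1.0548, 0.249374)–(-1.77904, 1.0548, 0.72)  len=0.4706
  (v16,v20,v17) [+--] → (-1.77904, 1.0548, 0.72)–(-1.0548, 1.0548, 1.71682)  len=1.2321

Chained into 1 loop(s):
  loop 1: 20 segments, perimeter = 12.2335
Total perimeter = 12.233

loops=1 perimeter=12.233


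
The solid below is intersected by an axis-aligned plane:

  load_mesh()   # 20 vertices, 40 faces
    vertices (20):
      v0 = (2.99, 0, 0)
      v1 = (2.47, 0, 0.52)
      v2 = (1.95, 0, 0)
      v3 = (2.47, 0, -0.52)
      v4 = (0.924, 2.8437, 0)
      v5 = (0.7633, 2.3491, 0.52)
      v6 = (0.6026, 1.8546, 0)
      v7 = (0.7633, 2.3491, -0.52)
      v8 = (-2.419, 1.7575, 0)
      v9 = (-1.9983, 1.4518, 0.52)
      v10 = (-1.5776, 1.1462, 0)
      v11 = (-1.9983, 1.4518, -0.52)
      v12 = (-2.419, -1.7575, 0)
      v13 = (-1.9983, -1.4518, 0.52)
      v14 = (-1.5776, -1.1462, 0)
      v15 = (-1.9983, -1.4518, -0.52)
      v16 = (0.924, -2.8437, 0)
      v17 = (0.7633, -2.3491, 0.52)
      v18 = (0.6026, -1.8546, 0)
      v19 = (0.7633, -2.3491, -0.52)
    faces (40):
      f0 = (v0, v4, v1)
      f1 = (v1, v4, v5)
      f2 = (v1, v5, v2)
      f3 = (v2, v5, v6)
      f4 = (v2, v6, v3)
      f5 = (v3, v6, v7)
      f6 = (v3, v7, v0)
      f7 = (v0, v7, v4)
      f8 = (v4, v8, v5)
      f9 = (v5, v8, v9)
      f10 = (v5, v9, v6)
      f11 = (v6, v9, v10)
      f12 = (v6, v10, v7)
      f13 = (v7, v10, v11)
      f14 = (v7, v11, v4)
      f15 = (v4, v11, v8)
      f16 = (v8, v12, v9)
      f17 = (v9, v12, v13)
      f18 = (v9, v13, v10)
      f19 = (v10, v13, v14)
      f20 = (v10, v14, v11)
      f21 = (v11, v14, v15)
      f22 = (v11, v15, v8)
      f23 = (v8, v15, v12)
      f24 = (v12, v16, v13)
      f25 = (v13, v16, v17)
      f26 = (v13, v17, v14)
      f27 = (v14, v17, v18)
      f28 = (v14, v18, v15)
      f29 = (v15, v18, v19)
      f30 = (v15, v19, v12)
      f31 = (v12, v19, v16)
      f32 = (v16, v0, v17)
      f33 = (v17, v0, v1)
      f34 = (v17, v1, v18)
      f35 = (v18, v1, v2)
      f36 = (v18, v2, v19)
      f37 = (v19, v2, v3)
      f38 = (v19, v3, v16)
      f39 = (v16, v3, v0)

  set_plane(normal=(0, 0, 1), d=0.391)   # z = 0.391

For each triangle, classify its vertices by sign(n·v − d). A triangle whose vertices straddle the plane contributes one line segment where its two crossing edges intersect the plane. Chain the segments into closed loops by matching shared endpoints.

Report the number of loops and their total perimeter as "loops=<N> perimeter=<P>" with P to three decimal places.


loops=2 perimeter=29.037

Straddling triangles (20 of 40):
  (v0,v4,v1) [--+] → (2.08647, 0.705456, 0.391)–(2.599, 0, 0.391)  len=0.8720
  (v1,v4,v5) [+-+] → (2.08647, 0.705456, 0.391)–(0.803166, 2.4718, 0.391)  len=2.1833
  (v1,v5,v2) [++-] → (1.05769, 1.76634, 0.391)–(2.341, 0, 0.391)  len=2.1833
  (v2,v5,v6) [-+-] → (1.05769, 1.76634, 0.391)–(0.723434, 2.22643, 0.391)  len=0.5687
  (v4,v8,v5) [--+] → (-0.0261552, 2.20234, 0.391)–(0.803166, 2.4718, 0.391)  len=0.8720
  (v5,v8,v9) [+-+] → (-0.0261552, 2.20234, 0.391)–(-2.10267, 1.52764, 0.391)  len=2.1834
  (v5,v9,v6) [++-] → (-1.35308, 1.55173, 0.391)–(0.723434, 2.22643, 0.391)  len=2.1834
  (v6,v9,v10) [-+-] → (-1.35308, 1.55173, 0.391)–(-1.89393, 1.37599, 0.391)  len=0.5687
  (v8,v12,v9) [--+] → (-2.10267, 0.655647, 0.391)–(-2.10267, 1.52764, 0.391)  len=0.8720
  (v9,v12,v13) [+-+] → (-2.10267, 0.655647, 0.391)–(-2.10267, -1.52764, 0.391)  len=2.1833
  (v9,v13,v10) [++-] → (-1.89393, -0.807296, 0.391)–(-1.89393, 1.37599, 0.391)  len=2.1833
  (v10,v13,v14) [-+-] → (-1.89393, -0.807296, 0.391)–(-1.89393, -1.37599, 0.391)  len=0.5687
  (v12,v16,v13) [--+] → (-1.27334, -1.7971, 0.391)–(-2.10267, -1.52764, 0.391)  len=0.8720
  (v13,v16,v17) [+-+] → (-1.27334, -1.7971, 0.391)–(0.803166, -2.4718, 0.391)  len=2.1834
  (v13,v17,v14) [++-] → (0.182577, -2.05069, 0.391)–(-1.89393, -1.37599, 0.391)  len=2.1834
  (v14,v17,v18) [-+-] → (0.182577, -2.05069, 0.391)–(0.723434, -2.22643, 0.391)  len=0.5687
  (v16,v0,v17) [--+] → (1.31569, -1.76634, 0.391)–(0.803166, -2.4718, 0.391)  len=0.8720
  (v17,v0,v1) [+-+] → (1.31569, -1.76634, 0.391)–(2.599, 0, 0.391)  len=2.1833
  (v17,v1,v18) [++-] → (2.00674, -0.460083, 0.391)–(0.723434, -2.22643, 0.391)  len=2.1833
  (v18,v1,v2) [-+-] → (2.00674, -0.460083, 0.391)–(2.341, 0, 0.391)  len=0.5687

Chained into 2 loop(s):
  loop 1: 10 segments, perimeter = 15.2766
  loop 2: 10 segments, perimeter = 13.7601
Total perimeter = 29.037


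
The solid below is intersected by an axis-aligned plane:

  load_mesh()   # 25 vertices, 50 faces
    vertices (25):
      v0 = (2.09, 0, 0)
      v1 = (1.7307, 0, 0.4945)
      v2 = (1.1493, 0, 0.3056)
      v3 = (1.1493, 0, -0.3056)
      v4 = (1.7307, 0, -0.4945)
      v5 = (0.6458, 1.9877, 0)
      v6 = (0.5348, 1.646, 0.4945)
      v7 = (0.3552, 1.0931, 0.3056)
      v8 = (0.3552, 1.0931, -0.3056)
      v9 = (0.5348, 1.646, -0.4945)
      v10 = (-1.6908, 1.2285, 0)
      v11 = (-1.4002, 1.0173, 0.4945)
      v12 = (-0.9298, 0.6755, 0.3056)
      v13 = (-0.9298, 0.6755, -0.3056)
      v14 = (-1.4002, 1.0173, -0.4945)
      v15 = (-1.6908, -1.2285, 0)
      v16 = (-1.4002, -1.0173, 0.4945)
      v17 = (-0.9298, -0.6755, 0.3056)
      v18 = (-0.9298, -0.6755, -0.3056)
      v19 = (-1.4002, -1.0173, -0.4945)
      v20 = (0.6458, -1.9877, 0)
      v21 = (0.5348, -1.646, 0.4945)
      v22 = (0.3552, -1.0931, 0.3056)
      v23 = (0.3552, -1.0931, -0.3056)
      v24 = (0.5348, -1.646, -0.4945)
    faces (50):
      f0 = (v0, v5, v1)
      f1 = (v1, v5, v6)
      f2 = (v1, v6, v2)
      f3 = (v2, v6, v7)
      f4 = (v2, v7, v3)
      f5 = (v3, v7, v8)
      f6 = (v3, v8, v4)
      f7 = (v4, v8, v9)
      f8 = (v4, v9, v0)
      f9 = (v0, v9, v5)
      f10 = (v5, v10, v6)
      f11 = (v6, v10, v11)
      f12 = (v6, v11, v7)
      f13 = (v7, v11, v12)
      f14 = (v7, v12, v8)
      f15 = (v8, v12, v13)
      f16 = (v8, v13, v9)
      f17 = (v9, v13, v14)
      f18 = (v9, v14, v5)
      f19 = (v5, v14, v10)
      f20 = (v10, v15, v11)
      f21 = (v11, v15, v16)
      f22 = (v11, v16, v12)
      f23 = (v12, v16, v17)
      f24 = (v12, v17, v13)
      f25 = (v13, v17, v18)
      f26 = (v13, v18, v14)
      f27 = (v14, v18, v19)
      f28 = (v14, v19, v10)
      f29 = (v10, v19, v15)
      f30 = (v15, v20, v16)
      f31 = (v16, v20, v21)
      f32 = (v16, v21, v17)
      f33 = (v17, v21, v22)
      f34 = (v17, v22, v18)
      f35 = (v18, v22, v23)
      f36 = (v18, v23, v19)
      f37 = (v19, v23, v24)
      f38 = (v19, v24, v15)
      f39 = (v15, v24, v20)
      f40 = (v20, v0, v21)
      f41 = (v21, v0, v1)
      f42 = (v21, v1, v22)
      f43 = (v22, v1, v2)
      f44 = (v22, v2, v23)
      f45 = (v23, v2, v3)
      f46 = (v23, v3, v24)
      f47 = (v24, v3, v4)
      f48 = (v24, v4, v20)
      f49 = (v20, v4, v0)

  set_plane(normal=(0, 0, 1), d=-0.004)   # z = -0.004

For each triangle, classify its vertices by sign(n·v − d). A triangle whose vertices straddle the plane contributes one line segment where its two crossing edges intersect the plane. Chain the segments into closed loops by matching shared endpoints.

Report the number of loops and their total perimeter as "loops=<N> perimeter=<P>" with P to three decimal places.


Straddling triangles (20 of 50):
  (v2,v7,v3) [++-] → (0.757447, 0.539396, -0.004)–(1.1493, 0, -0.004)  len=0.6667
  (v3,v7,v8) [-+-] → (0.757447, 0.539396, -0.004)–(0.3552, 1.0931, -0.004)  len=0.6844
  (v4,v9,v0) [--+] → (2.07742, 0.0133145, -0.004)–(2.08709, 0, -0.004)  len=0.0165
  (v0,v9,v5) [+-+] → (2.07742, 0.0133145, -0.004)–(0.644902, 1.98494, -0.004)  len=2.4371
  (v7,v12,v8) [++-] → (-0.27889, 0.887033, -0.004)–(0.3552, 1.0931, -0.004)  len=0.6667
  (v8,v12,v13) [-+-] → (-0.27889, 0.887033, -0.004)–(-0.9298, 0.6755, -0.004)  len=0.6844
  (v9,v14,v5) [--+] → (0.62925, 1.97985, -0.004)–(0.644902, 1.98494, -0.004)  len=0.0165
  (v5,v14,v10) [+-+] → (0.62925, 1.97985, -0.004)–(-1.68845, 1.22679, -0.004)  len=2.4370
  (v12,v17,v13) [++-] → (-0.9298, 0.00884162, -0.004)–(-0.9298, 0.6755, -0.004)  len=0.6667
  (v13,v17,v18) [-+-] → (-0.9298, 0.00884162, -0.004)–(-0.9298, -0.6755, -0.004)  len=0.6843
  (v14,v19,v10) [--+] → (-1.68845, 1.21033, -0.004)–(-1.68845, 1.22679, -0.004)  len=0.0165
  (v10,v19,v15) [+-+] → (-1.68845, 1.21033, -0.004)–(-1.68845, -1.22679, -0.004)  len=2.4371
  (v17,v22,v18) [++-] → (-0.29571, -0.881567, -0.004)–(-0.9298, -0.6755, -0.004)  len=0.6667
  (v18,v22,v23) [-+-] → (-0.29571, -0.881567, -0.004)–(0.3552, -1.0931, -0.004)  len=0.6844
  (v19,v24,v15) [--+] → (-1.6728, -1.23188, -0.004)–(-1.68845, -1.22679, -0.004)  len=0.0165
  (v15,v24,v20) [+-+] → (-1.6728, -1.23188, -0.004)–(0.644902, -1.98494, -0.004)  len=2.4370
  (v22,v2,v23) [++-] → (0.747053, -0.553704, -0.004)–(0.3552, -1.0931, -0.004)  len=0.6667
  (v23,v2,v3) [-+-] → (0.747053, -0.553704, -0.004)–(1.1493, 0, -0.004)  len=0.6844
  (v24,v4,v20) [--+] → (0.654576, -1.97162, -0.004)–(0.644902, -1.98494, -0.004)  len=0.0165
  (v20,v4,v0) [+-+] → (0.654576, -1.97162, -0.004)–(2.08709, 0, -0.004)  len=2.4371

Chained into 2 loop(s):
  loop 1: 10 segments, perimeter = 6.7555
  loop 2: 10 segments, perimeter = 12.2675
Total perimeter = 19.023

loops=2 perimeter=19.023
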